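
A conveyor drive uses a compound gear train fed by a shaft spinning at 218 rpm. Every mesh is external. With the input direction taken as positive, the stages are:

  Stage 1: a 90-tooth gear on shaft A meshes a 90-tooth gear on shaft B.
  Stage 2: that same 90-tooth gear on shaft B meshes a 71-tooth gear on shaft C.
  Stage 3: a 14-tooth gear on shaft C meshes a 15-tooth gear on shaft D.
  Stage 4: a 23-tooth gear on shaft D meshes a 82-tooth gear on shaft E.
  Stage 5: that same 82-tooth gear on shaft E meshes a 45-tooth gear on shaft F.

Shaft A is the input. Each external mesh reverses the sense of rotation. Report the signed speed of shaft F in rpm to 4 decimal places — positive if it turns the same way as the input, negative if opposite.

-131.8235 rpm (opposite to input, |ω| = 131.8235 rpm)

Stage 1 [90T→90T]: ω = 218.0000×90/90 = 218.0000 rpm, dir flips to −; running = −218.0000
Stage 2 [90T→71T]: ω = 218.0000×90/71 = 276.3380 rpm, dir flips to +; running = +276.3380
Stage 3 [14T→15T]: ω = 276.3380×14/15 = 257.9155 rpm, dir flips to −; running = −257.9155
Stage 4 [23T→82T]: ω = 257.9155×23/82 = 72.3422 rpm, dir flips to +; running = +72.3422
Stage 5 [82T→45T]: ω = 72.3422×82/45 = 131.8235 rpm, dir flips to −; running = −131.8235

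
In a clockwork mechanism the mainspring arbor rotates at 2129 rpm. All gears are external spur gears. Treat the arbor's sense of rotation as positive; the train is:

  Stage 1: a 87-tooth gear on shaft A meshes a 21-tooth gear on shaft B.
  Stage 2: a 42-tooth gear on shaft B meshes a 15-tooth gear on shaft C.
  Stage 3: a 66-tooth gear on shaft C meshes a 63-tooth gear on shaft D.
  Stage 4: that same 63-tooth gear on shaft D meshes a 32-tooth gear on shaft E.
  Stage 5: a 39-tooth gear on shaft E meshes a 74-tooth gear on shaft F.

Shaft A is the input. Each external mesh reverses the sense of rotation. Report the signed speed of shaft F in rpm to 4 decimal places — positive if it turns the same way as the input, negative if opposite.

Stage 1 [87T→21T]: ω = 2129.0000×87/21 = 8820.1429 rpm, dir flips to −; running = −8820.1429
Stage 2 [42T→15T]: ω = 8820.1429×42/15 = 24696.4000 rpm, dir flips to +; running = +24696.4000
Stage 3 [66T→63T]: ω = 24696.4000×66/63 = 25872.4190 rpm, dir flips to −; running = −25872.4190
Stage 4 [63T→32T]: ω = 25872.4190×63/32 = 50936.3250 rpm, dir flips to +; running = +50936.3250
Stage 5 [39T→74T]: ω = 50936.3250×39/74 = 26844.8199 rpm, dir flips to −; running = −26844.8199

-26844.8199 rpm (opposite to input, |ω| = 26844.8199 rpm)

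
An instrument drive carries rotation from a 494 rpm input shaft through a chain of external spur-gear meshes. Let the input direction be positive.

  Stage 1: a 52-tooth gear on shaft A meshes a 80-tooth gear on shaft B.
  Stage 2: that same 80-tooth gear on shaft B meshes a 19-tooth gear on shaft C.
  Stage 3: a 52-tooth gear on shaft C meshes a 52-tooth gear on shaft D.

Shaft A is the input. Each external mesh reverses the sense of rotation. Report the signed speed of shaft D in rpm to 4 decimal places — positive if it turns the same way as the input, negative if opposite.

-1352.0000 rpm (opposite to input, |ω| = 1352.0000 rpm)

Stage 1 [52T→80T]: ω = 494.0000×52/80 = 321.1000 rpm, dir flips to −; running = −321.1000
Stage 2 [80T→19T]: ω = 321.1000×80/19 = 1352.0000 rpm, dir flips to +; running = +1352.0000
Stage 3 [52T→52T]: ω = 1352.0000×52/52 = 1352.0000 rpm, dir flips to −; running = −1352.0000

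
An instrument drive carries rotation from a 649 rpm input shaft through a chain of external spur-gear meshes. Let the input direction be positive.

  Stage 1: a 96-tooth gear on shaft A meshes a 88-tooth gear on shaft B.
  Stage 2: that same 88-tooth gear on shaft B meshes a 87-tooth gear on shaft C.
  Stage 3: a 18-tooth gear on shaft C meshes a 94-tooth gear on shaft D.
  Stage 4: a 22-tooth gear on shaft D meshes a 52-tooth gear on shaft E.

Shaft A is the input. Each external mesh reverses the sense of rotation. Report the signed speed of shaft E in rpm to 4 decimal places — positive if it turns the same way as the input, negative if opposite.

Stage 1 [96T→88T]: ω = 649.0000×96/88 = 708.0000 rpm, dir flips to −; running = −708.0000
Stage 2 [88T→87T]: ω = 708.0000×88/87 = 716.1379 rpm, dir flips to +; running = +716.1379
Stage 3 [18T→94T]: ω = 716.1379×18/94 = 137.1328 rpm, dir flips to −; running = −137.1328
Stage 4 [22T→52T]: ω = 137.1328×22/52 = 58.0177 rpm, dir flips to +; running = +58.0177

+58.0177 rpm (same as input, |ω| = 58.0177 rpm)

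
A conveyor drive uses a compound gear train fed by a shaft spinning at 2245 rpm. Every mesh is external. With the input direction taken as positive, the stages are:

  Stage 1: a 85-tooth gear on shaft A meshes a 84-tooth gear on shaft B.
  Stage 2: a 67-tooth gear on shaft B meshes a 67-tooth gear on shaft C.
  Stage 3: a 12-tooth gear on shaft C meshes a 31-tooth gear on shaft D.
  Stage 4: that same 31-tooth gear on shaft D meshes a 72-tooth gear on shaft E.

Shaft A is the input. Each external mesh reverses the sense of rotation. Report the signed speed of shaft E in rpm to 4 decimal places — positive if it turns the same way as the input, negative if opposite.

+378.6210 rpm (same as input, |ω| = 378.6210 rpm)

Stage 1 [85T→84T]: ω = 2245.0000×85/84 = 2271.7262 rpm, dir flips to −; running = −2271.7262
Stage 2 [67T→67T]: ω = 2271.7262×67/67 = 2271.7262 rpm, dir flips to +; running = +2271.7262
Stage 3 [12T→31T]: ω = 2271.7262×12/31 = 879.3779 rpm, dir flips to −; running = −879.3779
Stage 4 [31T→72T]: ω = 879.3779×31/72 = 378.6210 rpm, dir flips to +; running = +378.6210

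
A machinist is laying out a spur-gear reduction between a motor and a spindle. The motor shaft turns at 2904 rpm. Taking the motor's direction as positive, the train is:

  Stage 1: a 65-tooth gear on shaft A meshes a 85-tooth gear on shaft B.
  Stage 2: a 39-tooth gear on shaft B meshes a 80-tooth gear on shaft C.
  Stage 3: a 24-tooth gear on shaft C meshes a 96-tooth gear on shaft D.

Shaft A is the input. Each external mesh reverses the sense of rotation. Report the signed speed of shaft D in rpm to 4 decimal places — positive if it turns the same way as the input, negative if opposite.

Stage 1 [65T→85T]: ω = 2904.0000×65/85 = 2220.7059 rpm, dir flips to −; running = −2220.7059
Stage 2 [39T→80T]: ω = 2220.7059×39/80 = 1082.5941 rpm, dir flips to +; running = +1082.5941
Stage 3 [24T→96T]: ω = 1082.5941×24/96 = 270.6485 rpm, dir flips to −; running = −270.6485

-270.6485 rpm (opposite to input, |ω| = 270.6485 rpm)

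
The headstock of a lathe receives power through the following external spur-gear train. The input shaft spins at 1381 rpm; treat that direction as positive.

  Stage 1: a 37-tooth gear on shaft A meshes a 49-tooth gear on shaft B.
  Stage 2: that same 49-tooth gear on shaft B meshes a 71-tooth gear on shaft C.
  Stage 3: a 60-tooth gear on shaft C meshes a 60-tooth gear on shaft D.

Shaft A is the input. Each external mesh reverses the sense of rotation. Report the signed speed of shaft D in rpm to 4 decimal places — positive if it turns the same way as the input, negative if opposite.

-719.6761 rpm (opposite to input, |ω| = 719.6761 rpm)

Stage 1 [37T→49T]: ω = 1381.0000×37/49 = 1042.7959 rpm, dir flips to −; running = −1042.7959
Stage 2 [49T→71T]: ω = 1042.7959×49/71 = 719.6761 rpm, dir flips to +; running = +719.6761
Stage 3 [60T→60T]: ω = 719.6761×60/60 = 719.6761 rpm, dir flips to −; running = −719.6761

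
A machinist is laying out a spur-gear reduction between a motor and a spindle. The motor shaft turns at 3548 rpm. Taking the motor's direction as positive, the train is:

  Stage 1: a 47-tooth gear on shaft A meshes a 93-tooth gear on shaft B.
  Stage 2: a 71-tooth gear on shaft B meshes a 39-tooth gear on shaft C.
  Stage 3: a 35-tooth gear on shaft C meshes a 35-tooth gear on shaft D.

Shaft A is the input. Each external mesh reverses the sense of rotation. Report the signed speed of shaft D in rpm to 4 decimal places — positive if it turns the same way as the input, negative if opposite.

-3264.3165 rpm (opposite to input, |ω| = 3264.3165 rpm)

Stage 1 [47T→93T]: ω = 3548.0000×47/93 = 1793.0753 rpm, dir flips to −; running = −1793.0753
Stage 2 [71T→39T]: ω = 1793.0753×71/39 = 3264.3165 rpm, dir flips to +; running = +3264.3165
Stage 3 [35T→35T]: ω = 3264.3165×35/35 = 3264.3165 rpm, dir flips to −; running = −3264.3165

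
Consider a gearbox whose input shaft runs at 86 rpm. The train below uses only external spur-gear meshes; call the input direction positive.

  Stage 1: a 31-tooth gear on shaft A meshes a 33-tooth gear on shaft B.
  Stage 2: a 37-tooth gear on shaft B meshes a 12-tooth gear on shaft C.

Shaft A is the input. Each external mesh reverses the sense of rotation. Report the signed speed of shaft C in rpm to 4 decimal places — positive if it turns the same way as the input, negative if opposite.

+249.0960 rpm (same as input, |ω| = 249.0960 rpm)

Stage 1 [31T→33T]: ω = 86.0000×31/33 = 80.7879 rpm, dir flips to −; running = −80.7879
Stage 2 [37T→12T]: ω = 80.7879×37/12 = 249.0960 rpm, dir flips to +; running = +249.0960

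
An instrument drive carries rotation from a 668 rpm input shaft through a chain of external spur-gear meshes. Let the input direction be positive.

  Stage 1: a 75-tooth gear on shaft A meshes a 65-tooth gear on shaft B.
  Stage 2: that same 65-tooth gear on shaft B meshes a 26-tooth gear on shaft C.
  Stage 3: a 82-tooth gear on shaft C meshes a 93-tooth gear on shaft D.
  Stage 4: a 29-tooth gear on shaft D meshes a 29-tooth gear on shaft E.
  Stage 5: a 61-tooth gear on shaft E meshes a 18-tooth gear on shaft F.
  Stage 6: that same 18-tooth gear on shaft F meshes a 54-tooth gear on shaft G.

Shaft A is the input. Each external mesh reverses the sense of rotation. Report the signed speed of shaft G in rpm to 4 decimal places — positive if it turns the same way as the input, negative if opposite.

+1919.2491 rpm (same as input, |ω| = 1919.2491 rpm)

Stage 1 [75T→65T]: ω = 668.0000×75/65 = 770.7692 rpm, dir flips to −; running = −770.7692
Stage 2 [65T→26T]: ω = 770.7692×65/26 = 1926.9231 rpm, dir flips to +; running = +1926.9231
Stage 3 [82T→93T]: ω = 1926.9231×82/93 = 1699.0074 rpm, dir flips to −; running = −1699.0074
Stage 4 [29T→29T]: ω = 1699.0074×29/29 = 1699.0074 rpm, dir flips to +; running = +1699.0074
Stage 5 [61T→18T]: ω = 1699.0074×61/18 = 5757.7474 rpm, dir flips to −; running = −5757.7474
Stage 6 [18T→54T]: ω = 5757.7474×18/54 = 1919.2491 rpm, dir flips to +; running = +1919.2491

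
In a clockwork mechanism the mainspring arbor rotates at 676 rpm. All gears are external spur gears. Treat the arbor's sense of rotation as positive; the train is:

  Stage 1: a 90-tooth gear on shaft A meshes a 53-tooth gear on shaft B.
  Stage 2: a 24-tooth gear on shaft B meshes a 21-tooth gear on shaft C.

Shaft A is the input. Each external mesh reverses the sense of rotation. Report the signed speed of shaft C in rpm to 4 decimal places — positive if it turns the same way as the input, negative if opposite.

Stage 1 [90T→53T]: ω = 676.0000×90/53 = 1147.9245 rpm, dir flips to −; running = −1147.9245
Stage 2 [24T→21T]: ω = 1147.9245×24/21 = 1311.9137 rpm, dir flips to +; running = +1311.9137

+1311.9137 rpm (same as input, |ω| = 1311.9137 rpm)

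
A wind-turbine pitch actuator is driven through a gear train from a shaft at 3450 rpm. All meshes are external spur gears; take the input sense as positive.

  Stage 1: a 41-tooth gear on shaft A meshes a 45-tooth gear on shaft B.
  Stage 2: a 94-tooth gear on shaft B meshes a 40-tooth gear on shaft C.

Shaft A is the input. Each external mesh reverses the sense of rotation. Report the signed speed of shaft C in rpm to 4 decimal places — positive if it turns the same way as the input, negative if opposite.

+7386.8333 rpm (same as input, |ω| = 7386.8333 rpm)

Stage 1 [41T→45T]: ω = 3450.0000×41/45 = 3143.3333 rpm, dir flips to −; running = −3143.3333
Stage 2 [94T→40T]: ω = 3143.3333×94/40 = 7386.8333 rpm, dir flips to +; running = +7386.8333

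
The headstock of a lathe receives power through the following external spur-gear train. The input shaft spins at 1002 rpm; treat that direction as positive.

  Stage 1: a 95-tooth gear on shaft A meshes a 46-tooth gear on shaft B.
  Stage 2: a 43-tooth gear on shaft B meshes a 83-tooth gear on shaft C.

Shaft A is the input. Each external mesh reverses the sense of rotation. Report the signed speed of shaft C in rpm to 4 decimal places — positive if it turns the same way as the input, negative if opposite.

+1072.0718 rpm (same as input, |ω| = 1072.0718 rpm)

Stage 1 [95T→46T]: ω = 1002.0000×95/46 = 2069.3478 rpm, dir flips to −; running = −2069.3478
Stage 2 [43T→83T]: ω = 2069.3478×43/83 = 1072.0718 rpm, dir flips to +; running = +1072.0718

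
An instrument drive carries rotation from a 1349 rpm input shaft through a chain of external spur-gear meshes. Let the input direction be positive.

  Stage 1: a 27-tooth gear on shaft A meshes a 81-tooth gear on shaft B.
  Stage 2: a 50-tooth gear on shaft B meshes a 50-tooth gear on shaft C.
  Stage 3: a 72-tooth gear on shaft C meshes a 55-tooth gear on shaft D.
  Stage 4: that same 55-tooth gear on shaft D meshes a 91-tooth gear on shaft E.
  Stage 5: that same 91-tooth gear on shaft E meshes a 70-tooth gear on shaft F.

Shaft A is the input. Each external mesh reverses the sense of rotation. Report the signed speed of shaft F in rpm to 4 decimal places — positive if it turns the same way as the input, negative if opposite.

Stage 1 [27T→81T]: ω = 1349.0000×27/81 = 449.6667 rpm, dir flips to −; running = −449.6667
Stage 2 [50T→50T]: ω = 449.6667×50/50 = 449.6667 rpm, dir flips to +; running = +449.6667
Stage 3 [72T→55T]: ω = 449.6667×72/55 = 588.6545 rpm, dir flips to −; running = −588.6545
Stage 4 [55T→91T]: ω = 588.6545×55/91 = 355.7802 rpm, dir flips to +; running = +355.7802
Stage 5 [91T→70T]: ω = 355.7802×91/70 = 462.5143 rpm, dir flips to −; running = −462.5143

-462.5143 rpm (opposite to input, |ω| = 462.5143 rpm)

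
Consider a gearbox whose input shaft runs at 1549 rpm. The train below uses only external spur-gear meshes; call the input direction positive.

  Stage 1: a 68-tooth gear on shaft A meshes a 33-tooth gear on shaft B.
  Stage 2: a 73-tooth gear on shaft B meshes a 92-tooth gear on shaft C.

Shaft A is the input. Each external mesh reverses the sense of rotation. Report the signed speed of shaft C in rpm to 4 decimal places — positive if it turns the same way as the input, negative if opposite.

Stage 1 [68T→33T]: ω = 1549.0000×68/33 = 3191.8788 rpm, dir flips to −; running = −3191.8788
Stage 2 [73T→92T]: ω = 3191.8788×73/92 = 2532.6864 rpm, dir flips to +; running = +2532.6864

+2532.6864 rpm (same as input, |ω| = 2532.6864 rpm)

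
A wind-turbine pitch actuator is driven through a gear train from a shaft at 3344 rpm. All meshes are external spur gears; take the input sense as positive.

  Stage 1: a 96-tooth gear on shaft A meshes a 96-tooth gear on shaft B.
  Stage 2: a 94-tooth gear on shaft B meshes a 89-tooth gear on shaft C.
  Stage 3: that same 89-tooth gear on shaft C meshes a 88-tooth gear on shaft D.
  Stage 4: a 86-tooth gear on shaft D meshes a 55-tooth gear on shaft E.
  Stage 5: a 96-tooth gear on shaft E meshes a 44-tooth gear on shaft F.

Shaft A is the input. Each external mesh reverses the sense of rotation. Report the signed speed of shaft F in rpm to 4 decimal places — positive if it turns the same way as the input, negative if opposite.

-12186.1289 rpm (opposite to input, |ω| = 12186.1289 rpm)

Stage 1 [96T→96T]: ω = 3344.0000×96/96 = 3344.0000 rpm, dir flips to −; running = −3344.0000
Stage 2 [94T→89T]: ω = 3344.0000×94/89 = 3531.8652 rpm, dir flips to +; running = +3531.8652
Stage 3 [89T→88T]: ω = 3531.8652×89/88 = 3572.0000 rpm, dir flips to −; running = −3572.0000
Stage 4 [86T→55T]: ω = 3572.0000×86/55 = 5585.3091 rpm, dir flips to +; running = +5585.3091
Stage 5 [96T→44T]: ω = 5585.3091×96/44 = 12186.1289 rpm, dir flips to −; running = −12186.1289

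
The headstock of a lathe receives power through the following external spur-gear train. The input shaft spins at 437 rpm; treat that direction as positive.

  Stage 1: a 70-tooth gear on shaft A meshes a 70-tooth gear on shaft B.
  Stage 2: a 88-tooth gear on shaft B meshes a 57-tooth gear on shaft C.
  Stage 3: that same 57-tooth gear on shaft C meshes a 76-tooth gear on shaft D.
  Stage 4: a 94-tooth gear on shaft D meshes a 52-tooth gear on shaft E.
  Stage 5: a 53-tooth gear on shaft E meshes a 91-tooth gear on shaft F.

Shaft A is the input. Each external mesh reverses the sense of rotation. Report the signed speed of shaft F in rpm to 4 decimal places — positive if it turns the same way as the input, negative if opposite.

Stage 1 [70T→70T]: ω = 437.0000×70/70 = 437.0000 rpm, dir flips to −; running = −437.0000
Stage 2 [88T→57T]: ω = 437.0000×88/57 = 674.6667 rpm, dir flips to +; running = +674.6667
Stage 3 [57T→76T]: ω = 674.6667×57/76 = 506.0000 rpm, dir flips to −; running = −506.0000
Stage 4 [94T→52T]: ω = 506.0000×94/52 = 914.6923 rpm, dir flips to +; running = +914.6923
Stage 5 [53T→91T]: ω = 914.6923×53/91 = 532.7329 rpm, dir flips to −; running = −532.7329

-532.7329 rpm (opposite to input, |ω| = 532.7329 rpm)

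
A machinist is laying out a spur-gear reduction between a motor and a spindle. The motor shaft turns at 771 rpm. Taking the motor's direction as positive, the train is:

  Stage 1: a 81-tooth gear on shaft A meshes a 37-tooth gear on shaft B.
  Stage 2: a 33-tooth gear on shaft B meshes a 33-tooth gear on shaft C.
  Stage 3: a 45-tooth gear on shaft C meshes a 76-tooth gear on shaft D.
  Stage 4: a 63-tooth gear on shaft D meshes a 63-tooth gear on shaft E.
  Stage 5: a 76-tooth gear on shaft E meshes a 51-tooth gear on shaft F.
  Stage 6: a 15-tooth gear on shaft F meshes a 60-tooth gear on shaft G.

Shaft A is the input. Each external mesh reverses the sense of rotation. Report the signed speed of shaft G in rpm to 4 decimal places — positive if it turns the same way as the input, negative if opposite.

Stage 1 [81T→37T]: ω = 771.0000×81/37 = 1687.8649 rpm, dir flips to −; running = −1687.8649
Stage 2 [33T→33T]: ω = 1687.8649×33/33 = 1687.8649 rpm, dir flips to +; running = +1687.8649
Stage 3 [45T→76T]: ω = 1687.8649×45/76 = 999.3937 rpm, dir flips to −; running = −999.3937
Stage 4 [63T→63T]: ω = 999.3937×63/63 = 999.3937 rpm, dir flips to +; running = +999.3937
Stage 5 [76T→51T]: ω = 999.3937×76/51 = 1489.2925 rpm, dir flips to −; running = −1489.2925
Stage 6 [15T→60T]: ω = 1489.2925×15/60 = 372.3231 rpm, dir flips to +; running = +372.3231

+372.3231 rpm (same as input, |ω| = 372.3231 rpm)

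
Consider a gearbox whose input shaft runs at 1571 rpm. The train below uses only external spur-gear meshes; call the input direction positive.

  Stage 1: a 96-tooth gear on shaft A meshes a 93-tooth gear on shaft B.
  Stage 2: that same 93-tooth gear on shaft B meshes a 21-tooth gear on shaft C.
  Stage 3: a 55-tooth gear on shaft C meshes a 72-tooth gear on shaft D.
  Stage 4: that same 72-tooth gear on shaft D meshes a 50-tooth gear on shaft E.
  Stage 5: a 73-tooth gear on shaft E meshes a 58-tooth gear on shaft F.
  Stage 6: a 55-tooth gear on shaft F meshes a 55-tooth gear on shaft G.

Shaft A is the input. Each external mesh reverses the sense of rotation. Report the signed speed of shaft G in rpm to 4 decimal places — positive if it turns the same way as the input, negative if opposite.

+9942.9596 rpm (same as input, |ω| = 9942.9596 rpm)

Stage 1 [96T→93T]: ω = 1571.0000×96/93 = 1621.6774 rpm, dir flips to −; running = −1621.6774
Stage 2 [93T→21T]: ω = 1621.6774×93/21 = 7181.7143 rpm, dir flips to +; running = +7181.7143
Stage 3 [55T→72T]: ω = 7181.7143×55/72 = 5486.0317 rpm, dir flips to −; running = −5486.0317
Stage 4 [72T→50T]: ω = 5486.0317×72/50 = 7899.8857 rpm, dir flips to +; running = +7899.8857
Stage 5 [73T→58T]: ω = 7899.8857×73/58 = 9942.9596 rpm, dir flips to −; running = −9942.9596
Stage 6 [55T→55T]: ω = 9942.9596×55/55 = 9942.9596 rpm, dir flips to +; running = +9942.9596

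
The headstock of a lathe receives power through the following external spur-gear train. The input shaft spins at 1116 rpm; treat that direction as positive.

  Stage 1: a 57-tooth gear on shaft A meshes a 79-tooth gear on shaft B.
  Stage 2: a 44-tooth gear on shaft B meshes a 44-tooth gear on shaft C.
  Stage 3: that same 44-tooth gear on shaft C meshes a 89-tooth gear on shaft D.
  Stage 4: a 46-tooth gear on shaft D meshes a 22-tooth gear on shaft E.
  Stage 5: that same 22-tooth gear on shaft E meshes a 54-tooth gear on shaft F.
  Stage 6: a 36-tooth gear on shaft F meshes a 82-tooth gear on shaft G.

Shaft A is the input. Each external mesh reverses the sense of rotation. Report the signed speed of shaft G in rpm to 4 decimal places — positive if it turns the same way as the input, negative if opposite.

+148.8769 rpm (same as input, |ω| = 148.8769 rpm)

Stage 1 [57T→79T]: ω = 1116.0000×57/79 = 805.2152 rpm, dir flips to −; running = −805.2152
Stage 2 [44T→44T]: ω = 805.2152×44/44 = 805.2152 rpm, dir flips to +; running = +805.2152
Stage 3 [44T→89T]: ω = 805.2152×44/89 = 398.0839 rpm, dir flips to −; running = −398.0839
Stage 4 [46T→22T]: ω = 398.0839×46/22 = 832.3573 rpm, dir flips to +; running = +832.3573
Stage 5 [22T→54T]: ω = 832.3573×22/54 = 339.1085 rpm, dir flips to −; running = −339.1085
Stage 6 [36T→82T]: ω = 339.1085×36/82 = 148.8769 rpm, dir flips to +; running = +148.8769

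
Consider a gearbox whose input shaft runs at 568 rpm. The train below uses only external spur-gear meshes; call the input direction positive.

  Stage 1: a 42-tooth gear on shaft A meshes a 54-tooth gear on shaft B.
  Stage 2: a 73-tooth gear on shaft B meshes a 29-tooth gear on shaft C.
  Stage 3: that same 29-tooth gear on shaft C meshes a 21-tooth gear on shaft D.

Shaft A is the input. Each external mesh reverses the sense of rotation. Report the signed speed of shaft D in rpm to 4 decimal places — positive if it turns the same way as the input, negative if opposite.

-1535.7037 rpm (opposite to input, |ω| = 1535.7037 rpm)

Stage 1 [42T→54T]: ω = 568.0000×42/54 = 441.7778 rpm, dir flips to −; running = −441.7778
Stage 2 [73T→29T]: ω = 441.7778×73/29 = 1112.0613 rpm, dir flips to +; running = +1112.0613
Stage 3 [29T→21T]: ω = 1112.0613×29/21 = 1535.7037 rpm, dir flips to −; running = −1535.7037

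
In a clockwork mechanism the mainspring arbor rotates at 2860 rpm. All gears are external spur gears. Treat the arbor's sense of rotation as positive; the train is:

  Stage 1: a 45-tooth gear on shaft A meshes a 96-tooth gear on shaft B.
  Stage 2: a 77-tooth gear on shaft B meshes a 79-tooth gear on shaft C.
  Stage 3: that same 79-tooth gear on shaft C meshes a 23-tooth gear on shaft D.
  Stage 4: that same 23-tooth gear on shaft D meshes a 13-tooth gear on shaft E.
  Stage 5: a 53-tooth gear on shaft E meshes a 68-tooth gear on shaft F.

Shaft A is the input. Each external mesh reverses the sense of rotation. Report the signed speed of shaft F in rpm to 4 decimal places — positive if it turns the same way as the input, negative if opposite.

-6189.0165 rpm (opposite to input, |ω| = 6189.0165 rpm)

Stage 1 [45T→96T]: ω = 2860.0000×45/96 = 1340.6250 rpm, dir flips to −; running = −1340.6250
Stage 2 [77T→79T]: ω = 1340.6250×77/79 = 1306.6851 rpm, dir flips to +; running = +1306.6851
Stage 3 [79T→23T]: ω = 1306.6851×79/23 = 4488.1793 rpm, dir flips to −; running = −4488.1793
Stage 4 [23T→13T]: ω = 4488.1793×23/13 = 7940.6250 rpm, dir flips to +; running = +7940.6250
Stage 5 [53T→68T]: ω = 7940.6250×53/68 = 6189.0165 rpm, dir flips to −; running = −6189.0165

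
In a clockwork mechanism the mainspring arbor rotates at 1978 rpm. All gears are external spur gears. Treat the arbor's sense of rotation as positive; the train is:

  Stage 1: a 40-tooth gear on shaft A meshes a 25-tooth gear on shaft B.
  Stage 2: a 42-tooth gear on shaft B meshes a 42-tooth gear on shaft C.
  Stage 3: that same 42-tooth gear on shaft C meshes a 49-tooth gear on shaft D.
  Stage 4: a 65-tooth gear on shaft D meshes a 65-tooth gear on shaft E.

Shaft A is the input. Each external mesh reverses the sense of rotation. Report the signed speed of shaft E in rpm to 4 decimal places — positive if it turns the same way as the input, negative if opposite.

+2712.6857 rpm (same as input, |ω| = 2712.6857 rpm)

Stage 1 [40T→25T]: ω = 1978.0000×40/25 = 3164.8000 rpm, dir flips to −; running = −3164.8000
Stage 2 [42T→42T]: ω = 3164.8000×42/42 = 3164.8000 rpm, dir flips to +; running = +3164.8000
Stage 3 [42T→49T]: ω = 3164.8000×42/49 = 2712.6857 rpm, dir flips to −; running = −2712.6857
Stage 4 [65T→65T]: ω = 2712.6857×65/65 = 2712.6857 rpm, dir flips to +; running = +2712.6857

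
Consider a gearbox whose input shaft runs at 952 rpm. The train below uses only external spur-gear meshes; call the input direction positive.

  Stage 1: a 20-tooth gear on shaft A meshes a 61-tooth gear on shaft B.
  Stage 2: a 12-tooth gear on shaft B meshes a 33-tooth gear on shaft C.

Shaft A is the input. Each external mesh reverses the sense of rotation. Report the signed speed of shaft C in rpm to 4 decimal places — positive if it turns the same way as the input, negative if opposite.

+113.5022 rpm (same as input, |ω| = 113.5022 rpm)

Stage 1 [20T→61T]: ω = 952.0000×20/61 = 312.1311 rpm, dir flips to −; running = −312.1311
Stage 2 [12T→33T]: ω = 312.1311×12/33 = 113.5022 rpm, dir flips to +; running = +113.5022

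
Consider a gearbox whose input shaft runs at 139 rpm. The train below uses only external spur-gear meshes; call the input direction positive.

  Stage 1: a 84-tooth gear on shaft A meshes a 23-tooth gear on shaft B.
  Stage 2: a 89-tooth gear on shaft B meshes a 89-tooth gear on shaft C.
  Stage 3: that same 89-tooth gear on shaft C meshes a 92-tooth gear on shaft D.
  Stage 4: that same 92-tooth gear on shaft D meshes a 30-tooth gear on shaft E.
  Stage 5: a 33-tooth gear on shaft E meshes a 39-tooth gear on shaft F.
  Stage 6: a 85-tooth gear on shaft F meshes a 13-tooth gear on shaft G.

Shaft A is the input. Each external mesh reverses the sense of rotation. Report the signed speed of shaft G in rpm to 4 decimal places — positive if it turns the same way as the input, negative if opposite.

+8332.2043 rpm (same as input, |ω| = 8332.2043 rpm)

Stage 1 [84T→23T]: ω = 139.0000×84/23 = 507.6522 rpm, dir flips to −; running = −507.6522
Stage 2 [89T→89T]: ω = 507.6522×89/89 = 507.6522 rpm, dir flips to +; running = +507.6522
Stage 3 [89T→92T]: ω = 507.6522×89/92 = 491.0983 rpm, dir flips to −; running = −491.0983
Stage 4 [92T→30T]: ω = 491.0983×92/30 = 1506.0348 rpm, dir flips to +; running = +1506.0348
Stage 5 [33T→39T]: ω = 1506.0348×33/39 = 1274.3371 rpm, dir flips to −; running = −1274.3371
Stage 6 [85T→13T]: ω = 1274.3371×85/13 = 8332.2043 rpm, dir flips to +; running = +8332.2043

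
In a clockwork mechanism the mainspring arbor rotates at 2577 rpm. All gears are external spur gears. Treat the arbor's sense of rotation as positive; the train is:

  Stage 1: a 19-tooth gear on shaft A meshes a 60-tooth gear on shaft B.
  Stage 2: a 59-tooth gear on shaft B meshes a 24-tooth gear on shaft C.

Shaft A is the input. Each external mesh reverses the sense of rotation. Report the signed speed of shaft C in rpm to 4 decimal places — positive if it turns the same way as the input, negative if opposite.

Stage 1 [19T→60T]: ω = 2577.0000×19/60 = 816.0500 rpm, dir flips to −; running = −816.0500
Stage 2 [59T→24T]: ω = 816.0500×59/24 = 2006.1229 rpm, dir flips to +; running = +2006.1229

+2006.1229 rpm (same as input, |ω| = 2006.1229 rpm)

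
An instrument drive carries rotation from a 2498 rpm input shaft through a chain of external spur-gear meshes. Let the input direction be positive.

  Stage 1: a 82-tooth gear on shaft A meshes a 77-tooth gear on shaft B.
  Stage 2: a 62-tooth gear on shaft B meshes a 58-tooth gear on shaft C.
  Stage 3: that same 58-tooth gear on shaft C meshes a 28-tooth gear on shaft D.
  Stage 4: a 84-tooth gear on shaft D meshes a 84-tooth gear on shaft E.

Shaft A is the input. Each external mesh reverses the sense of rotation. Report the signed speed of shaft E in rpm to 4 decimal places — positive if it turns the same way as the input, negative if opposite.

+5890.4601 rpm (same as input, |ω| = 5890.4601 rpm)

Stage 1 [82T→77T]: ω = 2498.0000×82/77 = 2660.2078 rpm, dir flips to −; running = −2660.2078
Stage 2 [62T→58T]: ω = 2660.2078×62/58 = 2843.6704 rpm, dir flips to +; running = +2843.6704
Stage 3 [58T→28T]: ω = 2843.6704×58/28 = 5890.4601 rpm, dir flips to −; running = −5890.4601
Stage 4 [84T→84T]: ω = 5890.4601×84/84 = 5890.4601 rpm, dir flips to +; running = +5890.4601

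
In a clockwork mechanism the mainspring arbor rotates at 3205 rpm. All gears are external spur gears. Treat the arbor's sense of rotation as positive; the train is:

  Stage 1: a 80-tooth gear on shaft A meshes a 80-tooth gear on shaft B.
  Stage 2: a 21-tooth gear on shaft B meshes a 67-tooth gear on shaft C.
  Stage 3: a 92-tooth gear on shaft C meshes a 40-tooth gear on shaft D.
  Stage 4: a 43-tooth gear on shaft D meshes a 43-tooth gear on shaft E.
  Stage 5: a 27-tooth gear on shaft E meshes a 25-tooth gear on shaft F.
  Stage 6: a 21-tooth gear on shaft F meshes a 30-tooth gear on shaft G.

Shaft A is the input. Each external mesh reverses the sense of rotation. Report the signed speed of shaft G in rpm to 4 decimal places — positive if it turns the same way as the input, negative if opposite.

+1746.7154 rpm (same as input, |ω| = 1746.7154 rpm)

Stage 1 [80T→80T]: ω = 3205.0000×80/80 = 3205.0000 rpm, dir flips to −; running = −3205.0000
Stage 2 [21T→67T]: ω = 3205.0000×21/67 = 1004.5522 rpm, dir flips to +; running = +1004.5522
Stage 3 [92T→40T]: ω = 1004.5522×92/40 = 2310.4701 rpm, dir flips to −; running = −2310.4701
Stage 4 [43T→43T]: ω = 2310.4701×43/43 = 2310.4701 rpm, dir flips to +; running = +2310.4701
Stage 5 [27T→25T]: ω = 2310.4701×27/25 = 2495.3078 rpm, dir flips to −; running = −2495.3078
Stage 6 [21T→30T]: ω = 2495.3078×21/30 = 1746.7154 rpm, dir flips to +; running = +1746.7154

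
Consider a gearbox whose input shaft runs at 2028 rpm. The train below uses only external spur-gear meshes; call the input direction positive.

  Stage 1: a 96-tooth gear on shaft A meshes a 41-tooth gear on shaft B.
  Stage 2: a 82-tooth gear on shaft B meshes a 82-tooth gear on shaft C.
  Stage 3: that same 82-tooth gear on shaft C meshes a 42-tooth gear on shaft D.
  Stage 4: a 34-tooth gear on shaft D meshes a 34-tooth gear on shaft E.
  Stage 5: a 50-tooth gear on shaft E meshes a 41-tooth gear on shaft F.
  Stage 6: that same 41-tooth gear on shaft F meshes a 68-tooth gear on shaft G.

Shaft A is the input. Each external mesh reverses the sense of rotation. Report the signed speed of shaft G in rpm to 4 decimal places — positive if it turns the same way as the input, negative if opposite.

Stage 1 [96T→41T]: ω = 2028.0000×96/41 = 4748.4878 rpm, dir flips to −; running = −4748.4878
Stage 2 [82T→82T]: ω = 4748.4878×82/82 = 4748.4878 rpm, dir flips to +; running = +4748.4878
Stage 3 [82T→42T]: ω = 4748.4878×82/42 = 9270.8571 rpm, dir flips to −; running = −9270.8571
Stage 4 [34T→34T]: ω = 9270.8571×34/34 = 9270.8571 rpm, dir flips to +; running = +9270.8571
Stage 5 [50T→41T]: ω = 9270.8571×50/41 = 11305.9233 rpm, dir flips to −; running = −11305.9233
Stage 6 [41T→68T]: ω = 11305.9233×41/68 = 6816.8067 rpm, dir flips to +; running = +6816.8067

+6816.8067 rpm (same as input, |ω| = 6816.8067 rpm)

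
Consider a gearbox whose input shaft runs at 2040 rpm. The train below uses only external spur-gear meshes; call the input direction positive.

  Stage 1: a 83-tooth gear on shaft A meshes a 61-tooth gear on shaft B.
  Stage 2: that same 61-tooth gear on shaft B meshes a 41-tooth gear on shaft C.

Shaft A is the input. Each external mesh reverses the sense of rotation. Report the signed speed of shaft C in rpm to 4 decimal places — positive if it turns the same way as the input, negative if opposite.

Stage 1 [83T→61T]: ω = 2040.0000×83/61 = 2775.7377 rpm, dir flips to −; running = −2775.7377
Stage 2 [61T→41T]: ω = 2775.7377×61/41 = 4129.7561 rpm, dir flips to +; running = +4129.7561

+4129.7561 rpm (same as input, |ω| = 4129.7561 rpm)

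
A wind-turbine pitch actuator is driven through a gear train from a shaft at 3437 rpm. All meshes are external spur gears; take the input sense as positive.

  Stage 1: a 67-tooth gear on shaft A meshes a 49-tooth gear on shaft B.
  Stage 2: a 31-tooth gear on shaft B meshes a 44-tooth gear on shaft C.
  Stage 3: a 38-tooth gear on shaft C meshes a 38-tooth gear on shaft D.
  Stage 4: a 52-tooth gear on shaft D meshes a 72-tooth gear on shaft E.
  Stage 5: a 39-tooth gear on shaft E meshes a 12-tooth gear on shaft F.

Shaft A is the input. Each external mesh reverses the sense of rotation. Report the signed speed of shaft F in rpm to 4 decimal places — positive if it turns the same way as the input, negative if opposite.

-7771.7976 rpm (opposite to input, |ω| = 7771.7976 rpm)

Stage 1 [67T→49T]: ω = 3437.0000×67/49 = 4699.5714 rpm, dir flips to −; running = −4699.5714
Stage 2 [31T→44T]: ω = 4699.5714×31/44 = 3311.0617 rpm, dir flips to +; running = +3311.0617
Stage 3 [38T→38T]: ω = 3311.0617×38/38 = 3311.0617 rpm, dir flips to −; running = −3311.0617
Stage 4 [52T→72T]: ω = 3311.0617×52/72 = 2391.3223 rpm, dir flips to +; running = +2391.3223
Stage 5 [39T→12T]: ω = 2391.3223×39/12 = 7771.7976 rpm, dir flips to −; running = −7771.7976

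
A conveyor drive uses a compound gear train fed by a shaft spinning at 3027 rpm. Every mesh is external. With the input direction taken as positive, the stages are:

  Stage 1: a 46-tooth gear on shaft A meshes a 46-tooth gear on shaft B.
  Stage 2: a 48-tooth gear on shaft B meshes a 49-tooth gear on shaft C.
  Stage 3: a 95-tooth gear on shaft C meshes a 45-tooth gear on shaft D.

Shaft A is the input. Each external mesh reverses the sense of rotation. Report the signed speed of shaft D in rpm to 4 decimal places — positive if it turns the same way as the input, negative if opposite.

-6259.9184 rpm (opposite to input, |ω| = 6259.9184 rpm)

Stage 1 [46T→46T]: ω = 3027.0000×46/46 = 3027.0000 rpm, dir flips to −; running = −3027.0000
Stage 2 [48T→49T]: ω = 3027.0000×48/49 = 2965.2245 rpm, dir flips to +; running = +2965.2245
Stage 3 [95T→45T]: ω = 2965.2245×95/45 = 6259.9184 rpm, dir flips to −; running = −6259.9184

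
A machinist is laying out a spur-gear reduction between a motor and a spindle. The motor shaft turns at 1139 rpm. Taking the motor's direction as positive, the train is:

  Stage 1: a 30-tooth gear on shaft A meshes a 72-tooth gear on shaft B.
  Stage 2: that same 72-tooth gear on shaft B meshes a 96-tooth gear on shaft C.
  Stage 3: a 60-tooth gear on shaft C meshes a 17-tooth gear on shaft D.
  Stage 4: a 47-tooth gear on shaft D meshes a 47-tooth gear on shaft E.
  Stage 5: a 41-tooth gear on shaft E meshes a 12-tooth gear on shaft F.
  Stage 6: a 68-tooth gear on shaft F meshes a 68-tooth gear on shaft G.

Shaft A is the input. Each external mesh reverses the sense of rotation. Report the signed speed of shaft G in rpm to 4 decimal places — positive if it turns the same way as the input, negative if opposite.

+4292.1875 rpm (same as input, |ω| = 4292.1875 rpm)

Stage 1 [30T→72T]: ω = 1139.0000×30/72 = 474.5833 rpm, dir flips to −; running = −474.5833
Stage 2 [72T→96T]: ω = 474.5833×72/96 = 355.9375 rpm, dir flips to +; running = +355.9375
Stage 3 [60T→17T]: ω = 355.9375×60/17 = 1256.2500 rpm, dir flips to −; running = −1256.2500
Stage 4 [47T→47T]: ω = 1256.2500×47/47 = 1256.2500 rpm, dir flips to +; running = +1256.2500
Stage 5 [41T→12T]: ω = 1256.2500×41/12 = 4292.1875 rpm, dir flips to −; running = −4292.1875
Stage 6 [68T→68T]: ω = 4292.1875×68/68 = 4292.1875 rpm, dir flips to +; running = +4292.1875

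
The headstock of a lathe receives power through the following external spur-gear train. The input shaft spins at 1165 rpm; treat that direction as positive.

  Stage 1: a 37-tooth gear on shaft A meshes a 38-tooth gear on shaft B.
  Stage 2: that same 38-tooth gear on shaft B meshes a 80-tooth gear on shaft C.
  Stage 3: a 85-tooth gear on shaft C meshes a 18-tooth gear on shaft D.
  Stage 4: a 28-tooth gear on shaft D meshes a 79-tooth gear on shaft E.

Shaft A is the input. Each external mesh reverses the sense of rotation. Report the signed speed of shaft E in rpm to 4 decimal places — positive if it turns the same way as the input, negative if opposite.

+901.8100 rpm (same as input, |ω| = 901.8100 rpm)

Stage 1 [37T→38T]: ω = 1165.0000×37/38 = 1134.3421 rpm, dir flips to −; running = −1134.3421
Stage 2 [38T→80T]: ω = 1134.3421×38/80 = 538.8125 rpm, dir flips to +; running = +538.8125
Stage 3 [85T→18T]: ω = 538.8125×85/18 = 2544.3924 rpm, dir flips to −; running = −2544.3924
Stage 4 [28T→79T]: ω = 2544.3924×28/79 = 901.8100 rpm, dir flips to +; running = +901.8100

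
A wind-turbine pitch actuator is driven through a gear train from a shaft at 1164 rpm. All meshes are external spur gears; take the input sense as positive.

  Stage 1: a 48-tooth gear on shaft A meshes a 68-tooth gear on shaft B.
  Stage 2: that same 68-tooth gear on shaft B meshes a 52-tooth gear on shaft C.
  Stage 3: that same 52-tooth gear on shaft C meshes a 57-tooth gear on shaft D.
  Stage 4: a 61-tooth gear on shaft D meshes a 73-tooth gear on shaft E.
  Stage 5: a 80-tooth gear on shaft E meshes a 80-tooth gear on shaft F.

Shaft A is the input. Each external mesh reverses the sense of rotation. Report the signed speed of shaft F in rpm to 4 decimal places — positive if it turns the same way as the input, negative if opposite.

-819.0800 rpm (opposite to input, |ω| = 819.0800 rpm)

Stage 1 [48T→68T]: ω = 1164.0000×48/68 = 821.6471 rpm, dir flips to −; running = −821.6471
Stage 2 [68T→52T]: ω = 821.6471×68/52 = 1074.4615 rpm, dir flips to +; running = +1074.4615
Stage 3 [52T→57T]: ω = 1074.4615×52/57 = 980.2105 rpm, dir flips to −; running = −980.2105
Stage 4 [61T→73T]: ω = 980.2105×61/73 = 819.0800 rpm, dir flips to +; running = +819.0800
Stage 5 [80T→80T]: ω = 819.0800×80/80 = 819.0800 rpm, dir flips to −; running = −819.0800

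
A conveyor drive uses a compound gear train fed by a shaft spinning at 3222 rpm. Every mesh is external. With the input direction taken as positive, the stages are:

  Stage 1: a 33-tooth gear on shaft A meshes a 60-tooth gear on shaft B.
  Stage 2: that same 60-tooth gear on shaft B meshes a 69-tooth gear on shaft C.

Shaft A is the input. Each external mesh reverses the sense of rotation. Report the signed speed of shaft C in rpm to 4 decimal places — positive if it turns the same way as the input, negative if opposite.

Stage 1 [33T→60T]: ω = 3222.0000×33/60 = 1772.1000 rpm, dir flips to −; running = −1772.1000
Stage 2 [60T→69T]: ω = 1772.1000×60/69 = 1540.9565 rpm, dir flips to +; running = +1540.9565

+1540.9565 rpm (same as input, |ω| = 1540.9565 rpm)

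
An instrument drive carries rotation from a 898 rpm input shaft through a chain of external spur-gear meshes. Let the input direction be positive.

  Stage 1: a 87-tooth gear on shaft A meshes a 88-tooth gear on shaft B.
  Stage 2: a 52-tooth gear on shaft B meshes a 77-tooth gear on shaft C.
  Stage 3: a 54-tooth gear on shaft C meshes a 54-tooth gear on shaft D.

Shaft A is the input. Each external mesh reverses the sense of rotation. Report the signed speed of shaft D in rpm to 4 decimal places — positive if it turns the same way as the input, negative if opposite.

-599.5502 rpm (opposite to input, |ω| = 599.5502 rpm)

Stage 1 [87T→88T]: ω = 898.0000×87/88 = 887.7955 rpm, dir flips to −; running = −887.7955
Stage 2 [52T→77T]: ω = 887.7955×52/77 = 599.5502 rpm, dir flips to +; running = +599.5502
Stage 3 [54T→54T]: ω = 599.5502×54/54 = 599.5502 rpm, dir flips to −; running = −599.5502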